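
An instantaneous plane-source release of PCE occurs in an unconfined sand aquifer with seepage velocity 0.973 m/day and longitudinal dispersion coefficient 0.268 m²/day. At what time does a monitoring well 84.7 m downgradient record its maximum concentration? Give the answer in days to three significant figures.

For the 1D instantaneous-source solution, setting ∂C/∂t = 0 at fixed x gives v²t² + 2Dt − x² = 0, so t = (√(D² + v²x²) − D)/v².
√(D² + v²x²) = √(0.268² + 0.973² × 84.7²) = 82.41; v² = 0.946729.
t = (82.41 − 0.268)/0.946729 = 86.8 days (vs. the pure-advection estimate x/v = 87.1 d).

86.8 days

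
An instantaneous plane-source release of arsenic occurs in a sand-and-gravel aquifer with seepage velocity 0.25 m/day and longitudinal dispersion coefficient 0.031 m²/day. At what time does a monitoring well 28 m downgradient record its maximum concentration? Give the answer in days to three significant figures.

For the 1D instantaneous-source solution, setting ∂C/∂t = 0 at fixed x gives v²t² + 2Dt − x² = 0, so t = (√(D² + v²x²) − D)/v².
√(D² + v²x²) = √(0.031² + 0.25² × 28²) = 7.000; v² = 0.0625.
t = (7.000 − 0.031)/0.0625 = 112 days (vs. the pure-advection estimate x/v = 112 d).

112 days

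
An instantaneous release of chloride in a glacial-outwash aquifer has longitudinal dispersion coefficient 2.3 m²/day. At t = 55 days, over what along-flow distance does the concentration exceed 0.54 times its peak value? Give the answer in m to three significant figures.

The plume is Gaussian with σ = √(2Dt) = √(2 × 2.3 × 55) = 15.91 m.
C/C_peak = exp(−Δx²/(2σ²)) = 0.54 ⇒ Δx = σ·√(−2 ln 0.54) = 15.91 × 1.110 = 17.66 m.
Width = 2Δx = 35.3 m.

35.3 m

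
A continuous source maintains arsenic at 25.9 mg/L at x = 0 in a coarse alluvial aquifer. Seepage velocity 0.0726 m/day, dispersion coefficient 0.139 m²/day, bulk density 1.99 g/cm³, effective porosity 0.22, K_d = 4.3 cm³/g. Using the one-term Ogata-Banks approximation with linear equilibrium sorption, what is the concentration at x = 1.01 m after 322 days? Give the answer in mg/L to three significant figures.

Retardation factor R = 1 + ρ_b·K_d/n = 1 + 1.99 × 4.3/0.22 = 39.90.
Sorption retards both mechanisms: v_R = v/R = 0.001820 m/day, D_R = D/R = 0.003484 m²/day.
v_R·t = 0.001820 × 322 = 0.58604 m; 2√(D_R t) = 2.118 m; argument = (1.01 − 0.58604)/2.118 = 0.2002.
C = C₀ × ½·erfc(0.2002) = 25.9 × 0.3885 = 10.1 mg/L.

10.1 mg/L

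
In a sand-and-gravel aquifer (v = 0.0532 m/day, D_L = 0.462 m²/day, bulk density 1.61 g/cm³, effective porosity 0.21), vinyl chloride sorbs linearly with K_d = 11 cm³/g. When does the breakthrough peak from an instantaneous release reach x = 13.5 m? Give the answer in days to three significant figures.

Retardation factor R = 1 + ρ_b·K_d/n = 1 + 1.61 × 11/0.21 = 85.33.
Sorption retards both mechanisms: v_R = v/R = 0.0006235 m/day, D_R = D/R = 0.005414 m²/day.
Peak time from v_R²t² + 2D_R t − x² = 0: t = (√(D_R² + v_R²x²) − D_R)/v_R².
√(D_R² + v_R²x²) = √(0.005414² + 0.0006235² × 13.5²) = 0.01001; v_R² = 3.888e-07.
t = (0.01001 − 0.005414)/3.888e-07 = 11800 days.

11800 days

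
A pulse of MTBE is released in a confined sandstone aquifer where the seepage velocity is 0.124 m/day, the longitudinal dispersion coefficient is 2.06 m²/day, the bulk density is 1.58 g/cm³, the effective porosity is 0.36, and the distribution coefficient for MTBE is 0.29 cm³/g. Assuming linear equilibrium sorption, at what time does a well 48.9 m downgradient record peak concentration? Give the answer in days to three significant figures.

Retardation factor R = 1 + ρ_b·K_d/n = 1 + 1.58 × 0.29/0.36 = 2.273.
Sorption retards both mechanisms: v_R = v/R = 0.05455 m/day, D_R = D/R = 0.9063 m²/day.
Peak time from v_R²t² + 2D_R t − x² = 0: t = (√(D_R² + v_R²x²) − D_R)/v_R².
√(D_R² + v_R²x²) = √(0.9063² + 0.05455² × 48.9²) = 2.817; v_R² = 0.002976.
t = (2.817 − 0.9063)/0.002976 = 642 days.

642 days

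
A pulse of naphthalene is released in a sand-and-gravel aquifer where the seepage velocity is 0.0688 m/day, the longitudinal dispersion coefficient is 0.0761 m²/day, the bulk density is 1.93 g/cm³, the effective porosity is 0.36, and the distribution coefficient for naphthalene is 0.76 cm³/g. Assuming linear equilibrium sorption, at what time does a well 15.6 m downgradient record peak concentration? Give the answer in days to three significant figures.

1070 days

Retardation factor R = 1 + ρ_b·K_d/n = 1 + 1.93 × 0.76/0.36 = 5.074.
Sorption retards both mechanisms: v_R = v/R = 0.01356 m/day, D_R = D/R = 0.01500 m²/day.
Peak time from v_R²t² + 2D_R t − x² = 0: t = (√(D_R² + v_R²x²) − D_R)/v_R².
√(D_R² + v_R²x²) = √(0.01500² + 0.01356² × 15.6²) = 0.2121; v_R² = 0.0001839.
t = (0.2121 − 0.01500)/0.0001839 = 1070 days.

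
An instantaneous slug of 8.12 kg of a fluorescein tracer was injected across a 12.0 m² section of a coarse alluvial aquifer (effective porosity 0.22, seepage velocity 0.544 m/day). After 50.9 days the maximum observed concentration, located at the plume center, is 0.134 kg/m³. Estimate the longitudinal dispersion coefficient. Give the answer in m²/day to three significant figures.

0.824 m²/day

At the plume center C_max = M/(n_e·A·√(4πDt)), so D = M²/(4πt·(n_e·A·C_max)²).
n_e·A·C_max = 0.22 × 12.0 × 0.134 = 0.3538 kg/m.
D = 8.12²/(4π × 50.9 × 0.3538²) = 0.824 m²/day.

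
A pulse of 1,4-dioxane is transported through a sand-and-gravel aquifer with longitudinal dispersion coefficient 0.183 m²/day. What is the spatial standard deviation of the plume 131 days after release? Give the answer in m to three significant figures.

Dispersive spreading gives a Gaussian with σ² = 2Dt; advection only shifts the center.
σ = √(2 × 0.183 × 131) = 6.92 m.

6.92 m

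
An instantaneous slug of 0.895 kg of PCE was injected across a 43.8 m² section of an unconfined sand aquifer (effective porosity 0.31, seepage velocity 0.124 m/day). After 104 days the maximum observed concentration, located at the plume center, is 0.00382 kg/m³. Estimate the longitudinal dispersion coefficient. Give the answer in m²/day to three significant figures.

At the plume center C_max = M/(n_e·A·√(4πDt)), so D = M²/(4πt·(n_e·A·C_max)²).
n_e·A·C_max = 0.31 × 43.8 × 0.00382 = 0.05187 kg/m.
D = 0.895²/(4π × 104 × 0.05187²) = 0.228 m²/day.

0.228 m²/day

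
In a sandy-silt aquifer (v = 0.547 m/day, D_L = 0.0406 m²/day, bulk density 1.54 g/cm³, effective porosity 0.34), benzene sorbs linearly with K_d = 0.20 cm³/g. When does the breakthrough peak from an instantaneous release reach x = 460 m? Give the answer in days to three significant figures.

Retardation factor R = 1 + ρ_b·K_d/n = 1 + 1.54 × 0.20/0.34 = 1.906.
Sorption retards both mechanisms: v_R = v/R = 0.2870 m/day, D_R = D/R = 0.02130 m²/day.
Peak time from v_R²t² + 2D_R t − x² = 0: t = (√(D_R² + v_R²x²) − D_R)/v_R².
√(D_R² + v_R²x²) = √(0.02130² + 0.2870² × 460²) = 132.0; v_R² = 0.08237.
t = (132.0 − 0.02130)/0.08237 = 1600 days.

1600 days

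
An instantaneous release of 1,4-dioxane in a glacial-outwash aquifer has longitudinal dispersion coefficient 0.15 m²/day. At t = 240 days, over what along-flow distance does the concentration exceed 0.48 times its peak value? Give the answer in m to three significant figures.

The plume is Gaussian with σ = √(2Dt) = √(2 × 0.15 × 240) = 8.485 m.
C/C_peak = exp(−Δx²/(2σ²)) = 0.48 ⇒ Δx = σ·√(−2 ln 0.48) = 8.485 × 1.212 = 10.28 m.
Width = 2Δx = 20.6 m.

20.6 m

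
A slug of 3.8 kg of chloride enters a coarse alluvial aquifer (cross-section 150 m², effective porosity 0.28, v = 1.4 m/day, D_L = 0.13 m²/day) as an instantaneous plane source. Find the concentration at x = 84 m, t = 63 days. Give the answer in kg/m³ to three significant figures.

For an instantaneous plane source, C(x,t) = M/(n_e·A·√(4πDt)) · exp(−(x−vt)²/(4Dt)), with n_e·A the pore (flow) area.
Plume center vt = 1.4 × 63 = 88.2 m, so the well at 84 m is 4.2 m upgradient of the peak.
√(4πDt) = 10.14 m, giving peak height M/(n_e·A·√(4πDt)) = 3.8/(0.28 × 150 × 10.14) = 0.008923 kg/m³.
(x−vt)²/(4Dt) = (-4.2)²/(4 × 0.13 × 63) = 0.5385; exp(−0.5385) = 0.5836.
C = 0.008923 × 0.5836 = 0.00521 kg/m³.

0.00521 kg/m³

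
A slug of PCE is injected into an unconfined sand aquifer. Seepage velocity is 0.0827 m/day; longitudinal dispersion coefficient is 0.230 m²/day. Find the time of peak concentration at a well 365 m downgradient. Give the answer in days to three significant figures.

4380 days

For the 1D instantaneous-source solution, setting ∂C/∂t = 0 at fixed x gives v²t² + 2Dt − x² = 0, so t = (√(D² + v²x²) − D)/v².
√(D² + v²x²) = √(0.230² + 0.0827² × 365²) = 30.19; v² = 0.00683929.
t = (30.19 − 0.230)/0.00683929 = 4380 days (vs. the pure-advection estimate x/v = 4410 d).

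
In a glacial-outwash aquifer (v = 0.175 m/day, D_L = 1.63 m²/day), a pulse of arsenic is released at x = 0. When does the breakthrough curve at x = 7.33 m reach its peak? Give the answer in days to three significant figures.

For the 1D instantaneous-source solution, setting ∂C/∂t = 0 at fixed x gives v²t² + 2Dt − x² = 0, so t = (√(D² + v²x²) − D)/v².
√(D² + v²x²) = √(1.63² + 0.175² × 7.33²) = 2.074; v² = 0.030625.
t = (2.074 − 1.63)/0.030625 = 14.5 days (vs. the pure-advection estimate x/v = 41.9 d).

14.5 days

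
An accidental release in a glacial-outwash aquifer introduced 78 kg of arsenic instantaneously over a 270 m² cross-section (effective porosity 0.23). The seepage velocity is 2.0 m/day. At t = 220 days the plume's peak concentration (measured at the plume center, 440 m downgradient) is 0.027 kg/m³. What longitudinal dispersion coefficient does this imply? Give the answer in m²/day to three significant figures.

0.783 m²/day

At the plume center C_max = M/(n_e·A·√(4πDt)), so D = M²/(4πt·(n_e·A·C_max)²).
n_e·A·C_max = 0.23 × 270 × 0.027 = 1.677 kg/m.
D = 78²/(4π × 220 × 1.677²) = 0.783 m²/day.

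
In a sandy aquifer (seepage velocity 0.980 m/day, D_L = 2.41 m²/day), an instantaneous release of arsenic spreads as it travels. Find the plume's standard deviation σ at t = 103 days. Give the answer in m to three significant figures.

22.3 m

Dispersive spreading gives a Gaussian with σ² = 2Dt; advection only shifts the center.
σ = √(2 × 2.41 × 103) = 22.3 m.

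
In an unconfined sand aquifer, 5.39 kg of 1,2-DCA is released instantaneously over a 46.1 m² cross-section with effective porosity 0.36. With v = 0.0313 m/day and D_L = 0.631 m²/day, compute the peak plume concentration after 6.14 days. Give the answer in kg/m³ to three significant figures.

0.0465 kg/m³

The peak of an instantaneous 1D plume sits at x = vt; there the Gaussian factor is 1 and C_max = M/(n_e·A·√(4πDt)), where n_e·A is the pore area the mass is dissolved in.
√(4πDt) = √(4π × 0.631 × 6.14) = 6.978 m, so C_max = 5.39/(0.36 × 46.1 × 6.978) = 0.0465 kg/m³.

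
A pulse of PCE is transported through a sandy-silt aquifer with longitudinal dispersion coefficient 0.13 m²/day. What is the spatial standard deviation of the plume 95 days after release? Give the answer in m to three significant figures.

Dispersive spreading gives a Gaussian with σ² = 2Dt; advection only shifts the center.
σ = √(2 × 0.13 × 95) = 4.97 m.

4.97 m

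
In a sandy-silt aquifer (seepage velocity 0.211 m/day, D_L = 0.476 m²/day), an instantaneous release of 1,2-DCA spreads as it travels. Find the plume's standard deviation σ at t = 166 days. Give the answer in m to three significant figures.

12.6 m

Dispersive spreading gives a Gaussian with σ² = 2Dt; advection only shifts the center.
σ = √(2 × 0.476 × 166) = 12.6 m.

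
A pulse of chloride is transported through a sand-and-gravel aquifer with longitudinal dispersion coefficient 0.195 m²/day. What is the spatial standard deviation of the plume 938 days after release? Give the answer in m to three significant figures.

Dispersive spreading gives a Gaussian with σ² = 2Dt; advection only shifts the center.
σ = √(2 × 0.195 × 938) = 19.1 m.

19.1 m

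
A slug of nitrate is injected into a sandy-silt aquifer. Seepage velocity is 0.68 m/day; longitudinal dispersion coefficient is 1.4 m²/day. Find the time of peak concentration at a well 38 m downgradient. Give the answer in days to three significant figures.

For the 1D instantaneous-source solution, setting ∂C/∂t = 0 at fixed x gives v²t² + 2Dt − x² = 0, so t = (√(D² + v²x²) − D)/v².
√(D² + v²x²) = √(1.4² + 0.68² × 38²) = 25.88; v² = 0.4624.
t = (25.88 − 1.4)/0.4624 = 52.9 days (vs. the pure-advection estimate x/v = 55.9 d).

52.9 days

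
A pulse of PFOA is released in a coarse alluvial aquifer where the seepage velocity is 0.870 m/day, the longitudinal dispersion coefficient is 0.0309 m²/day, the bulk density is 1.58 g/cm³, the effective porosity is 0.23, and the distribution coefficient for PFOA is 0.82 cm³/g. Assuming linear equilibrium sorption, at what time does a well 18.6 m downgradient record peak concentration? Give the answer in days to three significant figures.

Retardation factor R = 1 + ρ_b·K_d/n = 1 + 1.58 × 0.82/0.23 = 6.633.
Sorption retards both mechanisms: v_R = v/R = 0.1312 m/day, D_R = D/R = 0.004659 m²/day.
Peak time from v_R²t² + 2D_R t − x² = 0: t = (√(D_R² + v_R²x²) − D_R)/v_R².
√(D_R² + v_R²x²) = √(0.004659² + 0.1312² × 18.6²) = 2.440; v_R² = 0.01721.
t = (2.440 − 0.004659)/0.01721 = 142 days.

142 days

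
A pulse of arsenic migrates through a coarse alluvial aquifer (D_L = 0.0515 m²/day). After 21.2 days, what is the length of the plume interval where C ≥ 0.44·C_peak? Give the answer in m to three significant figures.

The plume is Gaussian with σ = √(2Dt) = √(2 × 0.0515 × 21.2) = 1.478 m.
C/C_peak = exp(−Δx²/(2σ²)) = 0.44 ⇒ Δx = σ·√(−2 ln 0.44) = 1.478 × 1.281 = 1.893 m.
Width = 2Δx = 3.79 m.

3.79 m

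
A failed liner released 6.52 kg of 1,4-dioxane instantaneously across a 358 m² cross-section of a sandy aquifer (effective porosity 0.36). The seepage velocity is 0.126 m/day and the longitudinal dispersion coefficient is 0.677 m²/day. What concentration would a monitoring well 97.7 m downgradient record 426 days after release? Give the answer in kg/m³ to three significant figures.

0.000157 kg/m³

For an instantaneous plane source, C(x,t) = M/(n_e·A·√(4πDt)) · exp(−(x−vt)²/(4Dt)), with n_e·A the pore (flow) area.
Plume center vt = 0.126 × 426 = 53.676 m, so the well at 97.7 m is 44.024 m downgradient of the peak.
√(4πDt) = 60.20 m, giving peak height M/(n_e·A·√(4πDt)) = 6.52/(0.36 × 358 × 60.20) = 0.0008404 kg/m³.
(x−vt)²/(4Dt) = (44.024)²/(4 × 0.677 × 426) = 1.680; exp(−1.680) = 0.1864.
C = 0.0008404 × 0.1864 = 0.000157 kg/m³.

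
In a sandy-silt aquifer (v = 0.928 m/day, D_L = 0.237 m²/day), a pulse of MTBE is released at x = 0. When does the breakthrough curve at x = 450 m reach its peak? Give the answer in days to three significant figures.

For the 1D instantaneous-source solution, setting ∂C/∂t = 0 at fixed x gives v²t² + 2Dt − x² = 0, so t = (√(D² + v²x²) − D)/v².
√(D² + v²x²) = √(0.237² + 0.928² × 450²) = 417.6; v² = 0.861184.
t = (417.6 − 0.237)/0.861184 = 485 days (vs. the pure-advection estimate x/v = 485 d).

485 days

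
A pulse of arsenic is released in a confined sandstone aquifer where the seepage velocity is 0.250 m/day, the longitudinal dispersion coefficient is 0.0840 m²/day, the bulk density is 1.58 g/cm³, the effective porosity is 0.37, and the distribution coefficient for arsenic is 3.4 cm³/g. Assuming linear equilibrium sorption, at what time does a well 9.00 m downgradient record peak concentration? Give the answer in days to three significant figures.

Retardation factor R = 1 + ρ_b·K_d/n = 1 + 1.58 × 3.4/0.37 = 15.52.
Sorption retards both mechanisms: v_R = v/R = 0.01611 m/day, D_R = D/R = 0.005412 m²/day.
Peak time from v_R²t² + 2D_R t − x² = 0: t = (√(D_R² + v_R²x²) − D_R)/v_R².
√(D_R² + v_R²x²) = √(0.005412² + 0.01611² × 9.00²) = 0.1451; v_R² = 0.0002595.
t = (0.1451 − 0.005412)/0.0002595 = 538 days.

538 days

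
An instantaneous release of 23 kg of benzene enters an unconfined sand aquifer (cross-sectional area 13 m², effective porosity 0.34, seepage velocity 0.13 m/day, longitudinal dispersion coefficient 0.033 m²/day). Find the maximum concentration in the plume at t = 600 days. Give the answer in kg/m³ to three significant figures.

The peak of an instantaneous 1D plume sits at x = vt; there the Gaussian factor is 1 and C_max = M/(n_e·A·√(4πDt)), where n_e·A is the pore area the mass is dissolved in.
√(4πDt) = √(4π × 0.033 × 600) = 15.77 m, so C_max = 23/(0.34 × 13 × 15.77) = 0.330 kg/m³.

0.330 kg/m³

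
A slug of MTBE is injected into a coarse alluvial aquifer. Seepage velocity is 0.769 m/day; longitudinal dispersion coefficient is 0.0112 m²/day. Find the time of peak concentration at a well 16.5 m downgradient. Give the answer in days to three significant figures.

For the 1D instantaneous-source solution, setting ∂C/∂t = 0 at fixed x gives v²t² + 2Dt − x² = 0, so t = (√(D² + v²x²) − D)/v².
√(D² + v²x²) = √(0.0112² + 0.769² × 16.5²) = 12.69; v² = 0.591361.
t = (12.69 − 0.0112)/0.591361 = 21.4 days (vs. the pure-advection estimate x/v = 21.5 d).

21.4 days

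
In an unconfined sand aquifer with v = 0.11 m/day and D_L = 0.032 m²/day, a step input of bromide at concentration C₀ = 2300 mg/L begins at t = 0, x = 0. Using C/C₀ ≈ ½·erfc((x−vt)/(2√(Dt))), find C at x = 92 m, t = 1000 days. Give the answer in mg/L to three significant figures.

2270 mg/L

For a continuous step input, C/C₀ ≈ ½·erfc((x−vt)/(2√(Dt))).
vt = 0.11 × 1000 = 110 m and 2√(Dt) = 2√(0.032 × 1000) = 11.31 m.
Argument (x−vt)/(2√(Dt)) = (92 − 110)/11.31 = -1.592; ½·erfc(-1.592) = 0.9878.
C = 2300 × 0.9878 = 2270 mg/L.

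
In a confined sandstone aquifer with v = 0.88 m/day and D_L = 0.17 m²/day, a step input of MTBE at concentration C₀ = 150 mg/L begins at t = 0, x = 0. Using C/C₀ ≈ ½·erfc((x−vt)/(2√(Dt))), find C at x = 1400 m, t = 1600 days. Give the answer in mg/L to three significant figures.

95.1 mg/L

For a continuous step input, C/C₀ ≈ ½·erfc((x−vt)/(2√(Dt))).
vt = 0.88 × 1600 = 1408 m and 2√(Dt) = 2√(0.17 × 1600) = 32.98 m.
Argument (x−vt)/(2√(Dt)) = (1400 − 1408)/32.98 = -0.2426; ½·erfc(-0.2426) = 0.6342.
C = 150 × 0.6342 = 95.1 mg/L.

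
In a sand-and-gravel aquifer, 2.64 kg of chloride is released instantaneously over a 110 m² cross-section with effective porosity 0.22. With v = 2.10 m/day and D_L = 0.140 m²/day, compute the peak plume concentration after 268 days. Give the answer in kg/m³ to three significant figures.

0.00502 kg/m³

The peak of an instantaneous 1D plume sits at x = vt; there the Gaussian factor is 1 and C_max = M/(n_e·A·√(4πDt)), where n_e·A is the pore area the mass is dissolved in.
√(4πDt) = √(4π × 0.140 × 268) = 21.71 m, so C_max = 2.64/(0.22 × 110 × 21.71) = 0.00502 kg/m³.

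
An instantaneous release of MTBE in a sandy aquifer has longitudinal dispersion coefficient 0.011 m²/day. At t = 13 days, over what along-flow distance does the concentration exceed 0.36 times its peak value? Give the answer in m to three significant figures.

1.53 m

The plume is Gaussian with σ = √(2Dt) = √(2 × 0.011 × 13) = 0.5348 m.
C/C_peak = exp(−Δx²/(2σ²)) = 0.36 ⇒ Δx = σ·√(−2 ln 0.36) = 0.5348 × 1.429 = 0.7642 m.
Width = 2Δx = 1.53 m.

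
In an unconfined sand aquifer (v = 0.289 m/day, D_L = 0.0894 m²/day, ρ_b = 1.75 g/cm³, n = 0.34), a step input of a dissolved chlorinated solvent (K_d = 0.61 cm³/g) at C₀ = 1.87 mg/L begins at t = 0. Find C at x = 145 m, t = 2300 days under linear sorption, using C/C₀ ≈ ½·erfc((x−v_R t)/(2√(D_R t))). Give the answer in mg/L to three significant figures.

1.76 mg/L

Retardation factor R = 1 + ρ_b·K_d/n = 1 + 1.75 × 0.61/0.34 = 4.140.
Sorption retards both mechanisms: v_R = v/R = 0.06981 m/day, D_R = D/R = 0.02159 m²/day.
v_R·t = 0.06981 × 2300 = 160.563 m; 2√(D_R t) = 14.09 m; argument = (145 − 160.563)/14.09 = -1.105.
C = C₀ × ½·erfc(-1.105) = 1.87 × 0.9409 = 1.76 mg/L.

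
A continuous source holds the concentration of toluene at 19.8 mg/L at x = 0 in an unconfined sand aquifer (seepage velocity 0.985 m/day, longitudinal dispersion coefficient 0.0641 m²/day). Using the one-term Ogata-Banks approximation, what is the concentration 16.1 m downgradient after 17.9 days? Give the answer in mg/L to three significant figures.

16.7 mg/L

For a continuous step input, C/C₀ ≈ ½·erfc((x−vt)/(2√(Dt))).
vt = 0.985 × 17.9 = 17.6315 m and 2√(Dt) = 2√(0.0641 × 17.9) = 2.142 m.
Argument (x−vt)/(2√(Dt)) = (16.1 − 17.6315)/2.142 = -0.7150; ½·erfc(-0.7150) = 0.8440.
C = 19.8 × 0.8440 = 16.7 mg/L.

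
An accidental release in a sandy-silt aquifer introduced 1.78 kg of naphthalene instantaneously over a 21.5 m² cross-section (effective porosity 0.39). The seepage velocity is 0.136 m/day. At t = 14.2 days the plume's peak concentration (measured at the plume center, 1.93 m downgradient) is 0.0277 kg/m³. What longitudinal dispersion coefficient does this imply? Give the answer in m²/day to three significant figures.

At the plume center C_max = M/(n_e·A·√(4πDt)), so D = M²/(4πt·(n_e·A·C_max)²).
n_e·A·C_max = 0.39 × 21.5 × 0.0277 = 0.2323 kg/m.
D = 1.78²/(4π × 14.2 × 0.2323²) = 0.329 m²/day.

0.329 m²/day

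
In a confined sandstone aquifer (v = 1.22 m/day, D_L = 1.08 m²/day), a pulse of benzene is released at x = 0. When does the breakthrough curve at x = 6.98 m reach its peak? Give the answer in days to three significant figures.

For the 1D instantaneous-source solution, setting ∂C/∂t = 0 at fixed x gives v²t² + 2Dt − x² = 0, so t = (√(D² + v²x²) − D)/v².
√(D² + v²x²) = √(1.08² + 1.22² × 6.98²) = 8.584; v² = 1.4884.
t = (8.584 − 1.08)/1.4884 = 5.04 days (vs. the pure-advection estimate x/v = 5.72 d).

5.04 days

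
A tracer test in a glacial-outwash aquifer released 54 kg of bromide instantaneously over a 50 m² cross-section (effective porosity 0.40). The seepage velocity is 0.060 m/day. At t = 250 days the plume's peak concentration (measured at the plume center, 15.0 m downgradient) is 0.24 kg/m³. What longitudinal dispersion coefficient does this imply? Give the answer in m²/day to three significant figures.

0.0403 m²/day

At the plume center C_max = M/(n_e·A·√(4πDt)), so D = M²/(4πt·(n_e·A·C_max)²).
n_e·A·C_max = 0.40 × 50 × 0.24 = 4.800 kg/m.
D = 54²/(4π × 250 × 4.800²) = 0.0403 m²/day.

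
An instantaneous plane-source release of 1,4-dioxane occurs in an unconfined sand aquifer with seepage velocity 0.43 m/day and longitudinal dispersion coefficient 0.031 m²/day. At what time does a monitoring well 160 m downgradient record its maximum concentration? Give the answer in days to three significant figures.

372 days

For the 1D instantaneous-source solution, setting ∂C/∂t = 0 at fixed x gives v²t² + 2Dt − x² = 0, so t = (√(D² + v²x²) − D)/v².
√(D² + v²x²) = √(0.031² + 0.43² × 160²) = 68.80; v² = 0.1849.
t = (68.80 − 0.031)/0.1849 = 372 days (vs. the pure-advection estimate x/v = 372 d).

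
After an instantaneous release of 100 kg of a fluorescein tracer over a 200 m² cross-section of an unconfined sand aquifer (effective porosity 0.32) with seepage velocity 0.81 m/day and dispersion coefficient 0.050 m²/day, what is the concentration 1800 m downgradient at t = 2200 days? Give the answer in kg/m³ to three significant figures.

0.0201 kg/m³

For an instantaneous plane source, C(x,t) = M/(n_e·A·√(4πDt)) · exp(−(x−vt)²/(4Dt)), with n_e·A the pore (flow) area.
Plume center vt = 0.81 × 2200 = 1782 m, so the well at 1800 m is 18 m downgradient of the peak.
√(4πDt) = 37.18 m, giving peak height M/(n_e·A·√(4πDt)) = 100/(0.32 × 200 × 37.18) = 0.04203 kg/m³.
(x−vt)²/(4Dt) = (18)²/(4 × 0.050 × 2200) = 0.7364; exp(−0.7364) = 0.4788.
C = 0.04203 × 0.4788 = 0.0201 kg/m³.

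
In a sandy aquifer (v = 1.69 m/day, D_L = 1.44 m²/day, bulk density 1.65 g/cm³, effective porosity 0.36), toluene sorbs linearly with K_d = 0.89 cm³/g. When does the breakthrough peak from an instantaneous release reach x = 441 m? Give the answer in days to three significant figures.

1320 days

Retardation factor R = 1 + ρ_b·K_d/n = 1 + 1.65 × 0.89/0.36 = 5.079.
Sorption retards both mechanisms: v_R = v/R = 0.3327 m/day, D_R = D/R = 0.2835 m²/day.
Peak time from v_R²t² + 2D_R t − x² = 0: t = (√(D_R² + v_R²x²) − D_R)/v_R².
√(D_R² + v_R²x²) = √(0.2835² + 0.3327² × 441²) = 146.7; v_R² = 0.1107.
t = (146.7 − 0.2835)/0.1107 = 1320 days.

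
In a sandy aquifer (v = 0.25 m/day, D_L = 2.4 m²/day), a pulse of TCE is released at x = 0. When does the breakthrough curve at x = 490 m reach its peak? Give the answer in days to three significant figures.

1920 days

For the 1D instantaneous-source solution, setting ∂C/∂t = 0 at fixed x gives v²t² + 2Dt − x² = 0, so t = (√(D² + v²x²) − D)/v².
√(D² + v²x²) = √(2.4² + 0.25² × 490²) = 122.5; v² = 0.0625.
t = (122.5 − 2.4)/0.0625 = 1920 days (vs. the pure-advection estimate x/v = 1960 d).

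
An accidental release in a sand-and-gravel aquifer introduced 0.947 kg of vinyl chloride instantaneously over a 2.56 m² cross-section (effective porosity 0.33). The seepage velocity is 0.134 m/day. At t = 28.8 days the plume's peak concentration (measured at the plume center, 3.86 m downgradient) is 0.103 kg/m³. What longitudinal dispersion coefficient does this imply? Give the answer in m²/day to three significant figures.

0.327 m²/day

At the plume center C_max = M/(n_e·A·√(4πDt)), so D = M²/(4πt·(n_e·A·C_max)²).
n_e·A·C_max = 0.33 × 2.56 × 0.103 = 0.08701 kg/m.
D = 0.947²/(4π × 28.8 × 0.08701²) = 0.327 m²/day.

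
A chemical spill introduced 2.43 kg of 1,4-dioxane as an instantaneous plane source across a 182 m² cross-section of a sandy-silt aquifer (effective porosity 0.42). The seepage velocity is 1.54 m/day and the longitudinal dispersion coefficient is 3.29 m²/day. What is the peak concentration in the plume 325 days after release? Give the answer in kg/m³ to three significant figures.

0.000274 kg/m³

The peak of an instantaneous 1D plume sits at x = vt; there the Gaussian factor is 1 and C_max = M/(n_e·A·√(4πDt)), where n_e·A is the pore area the mass is dissolved in.
√(4πDt) = √(4π × 3.29 × 325) = 115.9 m, so C_max = 2.43/(0.42 × 182 × 115.9) = 0.000274 kg/m³.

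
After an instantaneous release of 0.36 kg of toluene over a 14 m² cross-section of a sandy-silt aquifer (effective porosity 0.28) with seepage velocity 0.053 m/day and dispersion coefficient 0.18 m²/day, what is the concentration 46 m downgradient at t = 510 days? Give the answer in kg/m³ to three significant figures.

For an instantaneous plane source, C(x,t) = M/(n_e·A·√(4πDt)) · exp(−(x−vt)²/(4Dt)), with n_e·A the pore (flow) area.
Plume center vt = 0.053 × 510 = 27.03 m, so the well at 46 m is 18.97 m downgradient of the peak.
√(4πDt) = 33.96 m, giving peak height M/(n_e·A·√(4πDt)) = 0.36/(0.28 × 14 × 33.96) = 0.002704 kg/m³.
(x−vt)²/(4Dt) = (18.97)²/(4 × 0.18 × 510) = 0.9800; exp(−0.9800) = 0.3753.
C = 0.002704 × 0.3753 = 0.00101 kg/m³.

0.00101 kg/m³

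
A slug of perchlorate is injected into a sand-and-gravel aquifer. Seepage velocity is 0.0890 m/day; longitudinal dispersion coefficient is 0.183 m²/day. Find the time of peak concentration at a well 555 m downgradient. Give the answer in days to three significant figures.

6210 days

For the 1D instantaneous-source solution, setting ∂C/∂t = 0 at fixed x gives v²t² + 2Dt − x² = 0, so t = (√(D² + v²x²) − D)/v².
√(D² + v²x²) = √(0.183² + 0.0890² × 555²) = 49.40; v² = 0.007921.
t = (49.40 − 0.183)/0.007921 = 6210 days (vs. the pure-advection estimate x/v = 6240 d).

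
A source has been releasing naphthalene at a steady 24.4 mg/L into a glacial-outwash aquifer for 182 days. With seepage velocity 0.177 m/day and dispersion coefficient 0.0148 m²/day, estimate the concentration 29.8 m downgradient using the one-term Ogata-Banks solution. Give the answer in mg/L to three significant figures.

For a continuous step input, C/C₀ ≈ ½·erfc((x−vt)/(2√(Dt))).
vt = 0.177 × 182 = 32.214 m and 2√(Dt) = 2√(0.0148 × 182) = 3.282 m.
Argument (x−vt)/(2√(Dt)) = (29.8 − 32.214)/3.282 = -0.7355; ½·erfc(-0.7355) = 0.8509.
C = 24.4 × 0.8509 = 20.8 mg/L.

20.8 mg/L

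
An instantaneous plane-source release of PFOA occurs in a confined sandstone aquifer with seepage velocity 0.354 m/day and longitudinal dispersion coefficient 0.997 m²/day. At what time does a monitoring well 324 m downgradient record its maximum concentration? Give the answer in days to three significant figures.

For the 1D instantaneous-source solution, setting ∂C/∂t = 0 at fixed x gives v²t² + 2Dt − x² = 0, so t = (√(D² + v²x²) − D)/v².
√(D² + v²x²) = √(0.997² + 0.354² × 324²) = 114.7; v² = 0.125316.
t = (114.7 − 0.997)/0.125316 = 907 days (vs. the pure-advection estimate x/v = 915 d).

907 days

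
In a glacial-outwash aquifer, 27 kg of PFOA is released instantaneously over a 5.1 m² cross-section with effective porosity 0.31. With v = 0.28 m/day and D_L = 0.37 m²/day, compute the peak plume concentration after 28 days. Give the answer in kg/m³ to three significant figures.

The peak of an instantaneous 1D plume sits at x = vt; there the Gaussian factor is 1 and C_max = M/(n_e·A·√(4πDt)), where n_e·A is the pore area the mass is dissolved in.
√(4πDt) = √(4π × 0.37 × 28) = 11.41 m, so C_max = 27/(0.31 × 5.1 × 11.41) = 1.50 kg/m³.

1.50 kg/m³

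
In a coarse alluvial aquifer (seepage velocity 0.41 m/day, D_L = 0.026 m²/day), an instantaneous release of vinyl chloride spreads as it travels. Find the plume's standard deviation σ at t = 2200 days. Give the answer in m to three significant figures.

Dispersive spreading gives a Gaussian with σ² = 2Dt; advection only shifts the center.
σ = √(2 × 0.026 × 2200) = 10.7 m.

10.7 m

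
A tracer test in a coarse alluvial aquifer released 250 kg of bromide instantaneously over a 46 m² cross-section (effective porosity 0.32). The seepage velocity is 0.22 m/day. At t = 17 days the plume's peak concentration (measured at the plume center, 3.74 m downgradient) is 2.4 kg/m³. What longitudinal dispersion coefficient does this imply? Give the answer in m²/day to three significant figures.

0.234 m²/day

At the plume center C_max = M/(n_e·A·√(4πDt)), so D = M²/(4πt·(n_e·A·C_max)²).
n_e·A·C_max = 0.32 × 46 × 2.4 = 35.33 kg/m.
D = 250²/(4π × 17 × 35.33²) = 0.234 m²/day.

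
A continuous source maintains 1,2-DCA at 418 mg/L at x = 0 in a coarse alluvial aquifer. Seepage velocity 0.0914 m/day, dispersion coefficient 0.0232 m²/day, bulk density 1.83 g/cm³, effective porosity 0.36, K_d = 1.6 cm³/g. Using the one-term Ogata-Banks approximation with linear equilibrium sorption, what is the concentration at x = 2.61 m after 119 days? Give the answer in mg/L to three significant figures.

14.2 mg/L

Retardation factor R = 1 + ρ_b·K_d/n = 1 + 1.83 × 1.6/0.36 = 9.133.
Sorption retards both mechanisms: v_R = v/R = 0.01001 m/day, D_R = D/R = 0.002540 m²/day.
v_R·t = 0.01001 × 119 = 1.19119 m; 2√(D_R t) = 1.100 m; argument = (2.61 − 1.19119)/1.100 = 1.290.
C = C₀ × ½·erfc(1.290) = 418 × 0.03405 = 14.2 mg/L.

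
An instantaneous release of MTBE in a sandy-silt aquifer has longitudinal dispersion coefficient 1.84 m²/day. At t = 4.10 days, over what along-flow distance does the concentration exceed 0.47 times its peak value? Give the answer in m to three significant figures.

9.55 m

The plume is Gaussian with σ = √(2Dt) = √(2 × 1.84 × 4.10) = 3.884 m.
C/C_peak = exp(−Δx²/(2σ²)) = 0.47 ⇒ Δx = σ·√(−2 ln 0.47) = 3.884 × 1.229 = 4.773 m.
Width = 2Δx = 9.55 m.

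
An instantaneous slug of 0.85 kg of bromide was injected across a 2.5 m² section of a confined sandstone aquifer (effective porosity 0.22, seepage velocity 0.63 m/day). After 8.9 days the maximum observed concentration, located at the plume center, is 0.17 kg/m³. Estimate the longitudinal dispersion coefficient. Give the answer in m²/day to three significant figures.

At the plume center C_max = M/(n_e·A·√(4πDt)), so D = M²/(4πt·(n_e·A·C_max)²).
n_e·A·C_max = 0.22 × 2.5 × 0.17 = 0.09350 kg/m.
D = 0.85²/(4π × 8.9 × 0.09350²) = 0.739 m²/day.

0.739 m²/day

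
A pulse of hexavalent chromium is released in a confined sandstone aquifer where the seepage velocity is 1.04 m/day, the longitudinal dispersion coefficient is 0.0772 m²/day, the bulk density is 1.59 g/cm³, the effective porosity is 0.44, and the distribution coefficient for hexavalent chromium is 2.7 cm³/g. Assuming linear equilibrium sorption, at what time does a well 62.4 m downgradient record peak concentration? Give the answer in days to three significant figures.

Retardation factor R = 1 + ρ_b·K_d/n = 1 + 1.59 × 2.7/0.44 = 10.76.
Sorption retards both mechanisms: v_R = v/R = 0.09665 m/day, D_R = D/R = 0.007175 m²/day.
Peak time from v_R²t² + 2D_R t − x² = 0: t = (√(D_R² + v_R²x²) − D_R)/v_R².
√(D_R² + v_R²x²) = √(0.007175² + 0.09665² × 62.4²) = 6.031; v_R² = 0.009341.
t = (6.031 − 0.007175)/0.009341 = 645 days.

645 days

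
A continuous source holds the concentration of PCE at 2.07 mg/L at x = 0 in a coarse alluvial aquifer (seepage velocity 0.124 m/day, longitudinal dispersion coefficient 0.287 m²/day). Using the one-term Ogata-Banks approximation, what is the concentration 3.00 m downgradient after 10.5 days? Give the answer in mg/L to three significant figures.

0.506 mg/L

For a continuous step input, C/C₀ ≈ ½·erfc((x−vt)/(2√(Dt))).
vt = 0.124 × 10.5 = 1.302 m and 2√(Dt) = 2√(0.287 × 10.5) = 3.472 m.
Argument (x−vt)/(2√(Dt)) = (3.00 − 1.302)/3.472 = 0.4891; ½·erfc(0.4891) = 0.2446.
C = 2.07 × 0.2446 = 0.506 mg/L.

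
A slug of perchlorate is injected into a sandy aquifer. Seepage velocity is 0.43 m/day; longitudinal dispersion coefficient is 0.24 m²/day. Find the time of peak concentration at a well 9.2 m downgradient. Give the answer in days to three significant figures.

For the 1D instantaneous-source solution, setting ∂C/∂t = 0 at fixed x gives v²t² + 2Dt − x² = 0, so t = (√(D² + v²x²) − D)/v².
√(D² + v²x²) = √(0.24² + 0.43² × 9.2²) = 3.963; v² = 0.1849.
t = (3.963 − 0.24)/0.1849 = 20.1 days (vs. the pure-advection estimate x/v = 21.4 d).

20.1 days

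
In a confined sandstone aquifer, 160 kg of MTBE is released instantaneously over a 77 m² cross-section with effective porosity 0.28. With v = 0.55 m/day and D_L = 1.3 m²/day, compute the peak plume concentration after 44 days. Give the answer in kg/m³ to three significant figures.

The peak of an instantaneous 1D plume sits at x = vt; there the Gaussian factor is 1 and C_max = M/(n_e·A·√(4πDt)), where n_e·A is the pore area the mass is dissolved in.
√(4πDt) = √(4π × 1.3 × 44) = 26.81 m, so C_max = 160/(0.28 × 77 × 26.81) = 0.277 kg/m³.

0.277 kg/m³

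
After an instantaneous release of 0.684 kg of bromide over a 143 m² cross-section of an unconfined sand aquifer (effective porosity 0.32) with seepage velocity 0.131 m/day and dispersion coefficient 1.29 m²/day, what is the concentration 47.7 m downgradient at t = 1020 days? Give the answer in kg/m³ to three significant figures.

For an instantaneous plane source, C(x,t) = M/(n_e·A·√(4πDt)) · exp(−(x−vt)²/(4Dt)), with n_e·A the pore (flow) area.
Plume center vt = 0.131 × 1020 = 133.62 m, so the well at 47.7 m is 85.92 m upgradient of the peak.
√(4πDt) = 128.6 m, giving peak height M/(n_e·A·√(4πDt)) = 0.684/(0.32 × 143 × 128.6) = 0.0001162 kg/m³.
(x−vt)²/(4Dt) = (-85.92)²/(4 × 1.29 × 1020) = 1.403; exp(−1.403) = 0.2459.
C = 0.0001162 × 0.2459 = 2.86e-05 kg/m³.

2.86e-05 kg/m³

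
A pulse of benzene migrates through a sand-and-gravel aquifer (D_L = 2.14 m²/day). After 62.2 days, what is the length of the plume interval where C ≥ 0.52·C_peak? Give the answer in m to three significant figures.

The plume is Gaussian with σ = √(2Dt) = √(2 × 2.14 × 62.2) = 16.32 m.
C/C_peak = exp(−Δx²/(2σ²)) = 0.52 ⇒ Δx = σ·√(−2 ln 0.52) = 16.32 × 1.144 = 18.67 m.
Width = 2Δx = 37.3 m.

37.3 m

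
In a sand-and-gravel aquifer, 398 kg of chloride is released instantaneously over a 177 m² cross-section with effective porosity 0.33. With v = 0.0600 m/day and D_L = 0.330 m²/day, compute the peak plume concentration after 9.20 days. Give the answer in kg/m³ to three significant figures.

The peak of an instantaneous 1D plume sits at x = vt; there the Gaussian factor is 1 and C_max = M/(n_e·A·√(4πDt)), where n_e·A is the pore area the mass is dissolved in.
√(4πDt) = √(4π × 0.330 × 9.20) = 6.177 m, so C_max = 398/(0.33 × 177 × 6.177) = 1.10 kg/m³.

1.10 kg/m³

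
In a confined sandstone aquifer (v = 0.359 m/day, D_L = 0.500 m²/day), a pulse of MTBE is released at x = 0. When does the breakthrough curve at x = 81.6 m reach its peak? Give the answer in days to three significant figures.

223 days

For the 1D instantaneous-source solution, setting ∂C/∂t = 0 at fixed x gives v²t² + 2Dt − x² = 0, so t = (√(D² + v²x²) − D)/v².
√(D² + v²x²) = √(0.500² + 0.359² × 81.6²) = 29.30; v² = 0.128881.
t = (29.30 − 0.500)/0.128881 = 223 days (vs. the pure-advection estimate x/v = 227 d).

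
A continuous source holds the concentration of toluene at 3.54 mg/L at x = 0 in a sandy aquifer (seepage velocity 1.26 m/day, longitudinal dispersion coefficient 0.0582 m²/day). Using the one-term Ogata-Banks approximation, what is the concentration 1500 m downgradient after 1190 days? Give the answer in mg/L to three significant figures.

1.70 mg/L

For a continuous step input, C/C₀ ≈ ½·erfc((x−vt)/(2√(Dt))).
vt = 1.26 × 1190 = 1499.4 m and 2√(Dt) = 2√(0.0582 × 1190) = 16.64 m.
Argument (x−vt)/(2√(Dt)) = (1500 − 1499.4)/16.64 = 0.03606; ½·erfc(0.03606) = 0.4797.
C = 3.54 × 0.4797 = 1.70 mg/L.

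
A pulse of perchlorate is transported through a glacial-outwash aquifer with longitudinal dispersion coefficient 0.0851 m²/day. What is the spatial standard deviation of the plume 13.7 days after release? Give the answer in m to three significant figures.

1.53 m

Dispersive spreading gives a Gaussian with σ² = 2Dt; advection only shifts the center.
σ = √(2 × 0.0851 × 13.7) = 1.53 m.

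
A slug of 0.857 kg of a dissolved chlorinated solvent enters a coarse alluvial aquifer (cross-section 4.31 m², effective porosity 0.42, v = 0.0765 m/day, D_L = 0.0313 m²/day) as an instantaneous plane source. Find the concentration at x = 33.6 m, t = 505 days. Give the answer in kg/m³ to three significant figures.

For an instantaneous plane source, C(x,t) = M/(n_e·A·√(4πDt)) · exp(−(x−vt)²/(4Dt)), with n_e·A the pore (flow) area.
Plume center vt = 0.0765 × 505 = 38.6325 m, so the well at 33.6 m is 5.0325 m upgradient of the peak.
√(4πDt) = 14.09 m, giving peak height M/(n_e·A·√(4πDt)) = 0.857/(0.42 × 4.31 × 14.09) = 0.03360 kg/m³.
(x−vt)²/(4Dt) = (-5.0325)²/(4 × 0.0313 × 505) = 0.4006; exp(−0.4006) = 0.6699.
C = 0.03360 × 0.6699 = 0.0225 kg/m³.

0.0225 kg/m³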